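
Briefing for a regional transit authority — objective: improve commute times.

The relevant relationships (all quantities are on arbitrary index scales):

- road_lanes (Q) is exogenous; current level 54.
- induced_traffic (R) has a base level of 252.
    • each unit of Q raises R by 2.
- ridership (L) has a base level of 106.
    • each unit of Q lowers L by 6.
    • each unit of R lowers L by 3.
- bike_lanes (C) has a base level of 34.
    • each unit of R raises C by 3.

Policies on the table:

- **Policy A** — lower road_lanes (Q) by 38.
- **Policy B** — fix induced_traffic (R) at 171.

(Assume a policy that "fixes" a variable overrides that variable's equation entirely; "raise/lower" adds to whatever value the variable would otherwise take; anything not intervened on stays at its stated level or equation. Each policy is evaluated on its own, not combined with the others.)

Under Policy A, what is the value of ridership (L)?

-842

Policy A (Q − 38):
  Q = 54 − 38 = 16
  R = 252 + 2·16 = 284
  L = 106 − 6·16 − 3·284 = -842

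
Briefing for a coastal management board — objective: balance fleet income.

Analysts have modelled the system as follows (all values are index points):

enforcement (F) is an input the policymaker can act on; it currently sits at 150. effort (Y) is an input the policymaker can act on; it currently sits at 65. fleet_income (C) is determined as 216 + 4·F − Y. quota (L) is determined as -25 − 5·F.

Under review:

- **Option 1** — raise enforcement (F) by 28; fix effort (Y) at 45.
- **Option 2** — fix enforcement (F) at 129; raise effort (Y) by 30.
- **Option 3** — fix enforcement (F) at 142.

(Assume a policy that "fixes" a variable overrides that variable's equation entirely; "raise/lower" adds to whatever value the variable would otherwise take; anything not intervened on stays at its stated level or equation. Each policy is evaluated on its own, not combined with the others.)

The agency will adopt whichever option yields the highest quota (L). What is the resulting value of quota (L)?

Option 1 (F + 28, Y := 45):
  F = 150 + 28 = 178
  L = -25 − 5·178 = -915
Option 2 (F := 129, Y + 30):
  F = 129
  L = -25 − 5·129 = -670
Option 3 (F := 142):
  F = 142
  L = -25 − 5·142 = -735
Comparing — Option 1: L=-915, Option 2: L=-670, Option 3: L=-735. Highest is -670 (Option 2).

-670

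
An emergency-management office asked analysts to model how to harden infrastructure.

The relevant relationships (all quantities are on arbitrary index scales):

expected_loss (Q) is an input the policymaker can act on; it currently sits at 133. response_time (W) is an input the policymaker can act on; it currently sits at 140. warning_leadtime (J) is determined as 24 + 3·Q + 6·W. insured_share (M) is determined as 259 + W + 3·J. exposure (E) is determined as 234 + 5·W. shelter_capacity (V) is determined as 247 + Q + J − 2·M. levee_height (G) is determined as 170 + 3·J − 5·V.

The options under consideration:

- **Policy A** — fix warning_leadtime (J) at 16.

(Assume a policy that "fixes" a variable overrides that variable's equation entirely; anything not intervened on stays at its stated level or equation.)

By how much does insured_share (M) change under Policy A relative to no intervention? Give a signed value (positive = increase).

-3741

Baseline:
  Q = 133
  W = 140
  J = 24 + 3·133 + 6·140 = 1263
  M = 259 + 140 + 3·1263 = 4188
Policy A (J := 16):
  Q = 133
  W = 140
  J = 16
  M = 259 + 140 + 3·16 = 447
Change in M: 447 − 4188 = -3741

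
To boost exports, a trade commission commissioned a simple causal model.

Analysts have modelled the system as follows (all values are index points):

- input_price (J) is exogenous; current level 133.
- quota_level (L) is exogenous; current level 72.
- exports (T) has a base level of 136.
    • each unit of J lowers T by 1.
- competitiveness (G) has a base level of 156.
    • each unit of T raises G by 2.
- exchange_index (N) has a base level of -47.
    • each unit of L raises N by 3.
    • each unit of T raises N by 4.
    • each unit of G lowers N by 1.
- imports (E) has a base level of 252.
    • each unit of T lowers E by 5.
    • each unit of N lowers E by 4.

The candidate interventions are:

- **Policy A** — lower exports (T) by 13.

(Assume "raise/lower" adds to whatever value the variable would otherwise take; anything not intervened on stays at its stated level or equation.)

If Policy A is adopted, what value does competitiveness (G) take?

Policy A (T − 13):
  J = 133
  T = 136 − 133 (−13 from intervention) = -10
  G = 156 + 2·(-10) = 136

136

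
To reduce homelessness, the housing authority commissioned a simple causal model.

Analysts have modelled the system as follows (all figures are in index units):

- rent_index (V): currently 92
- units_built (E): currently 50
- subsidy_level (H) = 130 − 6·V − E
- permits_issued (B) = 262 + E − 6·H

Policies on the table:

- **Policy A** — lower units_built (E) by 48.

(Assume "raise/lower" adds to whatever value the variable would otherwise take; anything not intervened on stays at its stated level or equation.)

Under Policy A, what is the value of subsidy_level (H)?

Policy A (E − 48):
  V = 92
  E = 50 − 48 = 2
  H = 130 − 6·92 − 2 = -424

-424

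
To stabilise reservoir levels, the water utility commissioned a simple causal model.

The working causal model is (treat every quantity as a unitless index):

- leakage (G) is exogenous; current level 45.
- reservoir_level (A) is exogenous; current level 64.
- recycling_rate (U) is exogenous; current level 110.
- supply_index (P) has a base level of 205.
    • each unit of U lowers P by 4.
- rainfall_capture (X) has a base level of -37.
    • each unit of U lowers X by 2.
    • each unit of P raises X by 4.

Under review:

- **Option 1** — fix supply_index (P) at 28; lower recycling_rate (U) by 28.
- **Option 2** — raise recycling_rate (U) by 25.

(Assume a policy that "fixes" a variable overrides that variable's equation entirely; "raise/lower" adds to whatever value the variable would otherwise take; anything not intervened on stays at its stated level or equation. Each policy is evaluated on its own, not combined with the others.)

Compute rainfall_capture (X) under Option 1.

-89

Option 1 (P := 28, U − 28):
  U = 110 − 28 = 82
  P = 28
  X = -37 − 2·82 + 4·28 = -89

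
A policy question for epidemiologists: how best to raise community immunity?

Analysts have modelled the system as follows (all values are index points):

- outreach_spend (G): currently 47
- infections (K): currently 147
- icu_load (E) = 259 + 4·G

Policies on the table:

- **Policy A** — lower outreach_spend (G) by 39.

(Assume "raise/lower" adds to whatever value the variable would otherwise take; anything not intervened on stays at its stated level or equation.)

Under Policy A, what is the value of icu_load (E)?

291

Policy A (G − 39):
  G = 47 − 39 = 8
  E = 259 + 4·8 = 291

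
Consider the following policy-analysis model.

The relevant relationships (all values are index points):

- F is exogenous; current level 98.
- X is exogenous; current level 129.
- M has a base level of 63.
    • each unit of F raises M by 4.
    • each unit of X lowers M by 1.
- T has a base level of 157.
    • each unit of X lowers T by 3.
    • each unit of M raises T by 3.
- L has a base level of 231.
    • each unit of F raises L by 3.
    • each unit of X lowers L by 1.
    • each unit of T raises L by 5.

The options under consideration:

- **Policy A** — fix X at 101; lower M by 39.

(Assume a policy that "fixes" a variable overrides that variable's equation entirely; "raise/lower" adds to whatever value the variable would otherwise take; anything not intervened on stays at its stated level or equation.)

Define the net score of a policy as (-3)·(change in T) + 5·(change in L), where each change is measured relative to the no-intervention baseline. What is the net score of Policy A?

1262

Baseline:
  F = 98
  X = 129
  M = 63 + 4·98 − 129 = 326
  T = 157 − 3·129 + 3·326 = 748
  L = 231 + 3·98 − 129 + 5·748 = 4136
Policy A (X := 101, M − 39):
  F = 98
  X = 101
  M = 63 + 4·98 − 101 (−39 from intervention) = 315
  T = 157 − 3·101 + 3·315 = 799
  L = 231 + 3·98 − 101 + 5·799 = 4419
ΔT = 799 − 748 = 51; ΔL = 4419 − 4136 = 283
Score = (-3)·51 + 5·283 = 1262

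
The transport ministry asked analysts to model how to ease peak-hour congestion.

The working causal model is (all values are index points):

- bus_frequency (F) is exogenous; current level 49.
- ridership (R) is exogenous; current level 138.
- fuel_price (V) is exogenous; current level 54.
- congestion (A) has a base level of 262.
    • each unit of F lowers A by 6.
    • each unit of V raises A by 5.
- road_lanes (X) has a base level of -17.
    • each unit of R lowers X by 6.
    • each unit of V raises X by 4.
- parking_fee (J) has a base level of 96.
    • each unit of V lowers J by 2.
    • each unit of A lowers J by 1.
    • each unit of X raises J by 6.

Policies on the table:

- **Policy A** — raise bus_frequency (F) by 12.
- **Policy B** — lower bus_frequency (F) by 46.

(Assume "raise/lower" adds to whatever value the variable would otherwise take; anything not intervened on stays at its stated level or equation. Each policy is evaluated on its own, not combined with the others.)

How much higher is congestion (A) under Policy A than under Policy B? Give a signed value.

-348

Policy A (F + 12):
  F = 49 + 12 = 61
  V = 54
  A = 262 − 6·61 + 5·54 = 166
Policy B (F − 46):
  F = 49 − 46 = 3
  V = 54
  A = 262 − 6·3 + 5·54 = 514
A: 166 − 514 = -348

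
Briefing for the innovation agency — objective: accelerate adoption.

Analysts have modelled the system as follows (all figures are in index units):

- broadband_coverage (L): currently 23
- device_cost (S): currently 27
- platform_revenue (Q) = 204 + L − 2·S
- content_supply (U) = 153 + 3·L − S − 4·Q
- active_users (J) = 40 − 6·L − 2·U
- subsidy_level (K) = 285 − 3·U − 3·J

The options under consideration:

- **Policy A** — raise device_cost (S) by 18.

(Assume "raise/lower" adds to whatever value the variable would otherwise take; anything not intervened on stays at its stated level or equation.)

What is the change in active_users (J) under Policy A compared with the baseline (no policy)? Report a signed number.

Baseline:
  L = 23
  S = 27
  Q = 204 + 23 − 2·27 = 173
  U = 153 + 3·23 − 27 − 4·173 = -497
  J = 40 − 6·23 − 2·(-497) = 896
Policy A (S + 18):
  L = 23
  S = 27 + 18 = 45
  Q = 204 + 23 − 2·45 = 137
  U = 153 + 3·23 − 45 − 4·137 = -371
  J = 40 − 6·23 − 2·(-371) = 644
Change in J: 644 − 896 = -252

-252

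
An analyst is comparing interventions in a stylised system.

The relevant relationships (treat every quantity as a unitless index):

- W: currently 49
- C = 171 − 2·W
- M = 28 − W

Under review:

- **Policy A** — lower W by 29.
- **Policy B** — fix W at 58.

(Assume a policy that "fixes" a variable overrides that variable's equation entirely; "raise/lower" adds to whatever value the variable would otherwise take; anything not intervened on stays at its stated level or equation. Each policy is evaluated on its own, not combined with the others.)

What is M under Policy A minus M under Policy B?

38

Policy A (W − 29):
  W = 49 − 29 = 20
  M = 28 − 20 = 8
Policy B (W := 58):
  W = 58
  M = 28 − 58 = -30
M: 8 − (-30) = 38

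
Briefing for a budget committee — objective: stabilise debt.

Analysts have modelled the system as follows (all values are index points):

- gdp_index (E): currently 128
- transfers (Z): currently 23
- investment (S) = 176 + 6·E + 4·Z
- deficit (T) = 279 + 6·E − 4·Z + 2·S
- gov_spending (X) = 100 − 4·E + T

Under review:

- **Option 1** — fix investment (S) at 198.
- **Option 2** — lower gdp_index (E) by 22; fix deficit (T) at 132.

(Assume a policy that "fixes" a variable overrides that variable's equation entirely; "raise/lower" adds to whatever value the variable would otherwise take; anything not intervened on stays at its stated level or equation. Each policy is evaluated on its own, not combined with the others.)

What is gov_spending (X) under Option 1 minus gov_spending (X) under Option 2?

1131

Option 1 (S := 198):
  E = 128
  Z = 23
  S = 198
  T = 279 + 6·128 − 4·23 + 2·198 = 1351
  X = 100 − 4·128 + 1351 = 939
Option 2 (E − 22, T := 132):
  E = 128 − 22 = 106
  Z = 23
  S = 176 + 6·106 + 4·23 = 904
  T = 132
  X = 100 − 4·106 + 132 = -192
X: 939 − (-192) = 1131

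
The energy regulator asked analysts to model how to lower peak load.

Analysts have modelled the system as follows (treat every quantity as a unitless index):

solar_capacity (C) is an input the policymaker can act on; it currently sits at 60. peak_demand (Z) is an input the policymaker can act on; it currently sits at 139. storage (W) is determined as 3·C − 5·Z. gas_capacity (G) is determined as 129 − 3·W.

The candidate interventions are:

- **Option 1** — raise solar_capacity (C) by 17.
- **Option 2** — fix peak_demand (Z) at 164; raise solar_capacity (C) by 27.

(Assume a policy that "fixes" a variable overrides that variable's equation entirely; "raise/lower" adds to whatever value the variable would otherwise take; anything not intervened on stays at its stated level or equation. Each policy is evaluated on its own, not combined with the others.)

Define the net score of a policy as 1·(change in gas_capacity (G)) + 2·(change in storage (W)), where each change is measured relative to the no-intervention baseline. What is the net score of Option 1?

Baseline:
  C = 60
  Z = 139
  W = 0 + 3·60 − 5·139 = -515
  G = 129 − 3·(-515) = 1674
Option 1 (C + 17):
  C = 60 + 17 = 77
  Z = 139
  W = 0 + 3·77 − 5·139 = -464
  G = 129 − 3·(-464) = 1521
ΔG = 1521 − 1674 = -153; ΔW = -464 − (-515) = 51
Score = 1·(-153) + 2·51 = -51

-51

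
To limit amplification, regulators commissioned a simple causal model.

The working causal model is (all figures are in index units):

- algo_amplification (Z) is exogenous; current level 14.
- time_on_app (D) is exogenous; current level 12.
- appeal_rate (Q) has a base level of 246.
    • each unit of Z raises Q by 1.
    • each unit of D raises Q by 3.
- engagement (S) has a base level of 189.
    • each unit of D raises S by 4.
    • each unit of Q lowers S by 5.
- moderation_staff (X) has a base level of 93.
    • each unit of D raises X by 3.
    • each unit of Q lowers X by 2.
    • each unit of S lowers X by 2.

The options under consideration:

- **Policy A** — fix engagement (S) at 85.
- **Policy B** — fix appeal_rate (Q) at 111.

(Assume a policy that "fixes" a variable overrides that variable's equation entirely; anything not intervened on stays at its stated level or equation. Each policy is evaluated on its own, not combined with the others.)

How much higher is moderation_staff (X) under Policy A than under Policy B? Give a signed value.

Policy A (S := 85):
  Z = 14
  D = 12
  Q = 246 + 14 + 3·12 = 296
  S = 85
  X = 93 + 3·12 − 2·296 − 2·85 = -633
Policy B (Q := 111):
  Z = 14
  D = 12
  Q = 111
  S = 189 + 4·12 − 5·111 = -318
  X = 93 + 3·12 − 2·111 − 2·(-318) = 543
X: -633 − 543 = -1176

-1176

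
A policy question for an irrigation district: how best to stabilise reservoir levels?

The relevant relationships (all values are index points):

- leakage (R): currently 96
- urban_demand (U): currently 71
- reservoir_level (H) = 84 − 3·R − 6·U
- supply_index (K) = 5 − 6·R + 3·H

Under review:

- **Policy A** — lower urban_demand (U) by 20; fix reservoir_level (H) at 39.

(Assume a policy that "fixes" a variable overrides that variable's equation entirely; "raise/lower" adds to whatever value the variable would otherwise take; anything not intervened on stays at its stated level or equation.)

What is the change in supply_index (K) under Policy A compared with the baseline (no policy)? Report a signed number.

2007

Baseline:
  R = 96
  U = 71
  H = 84 − 3·96 − 6·71 = -630
  K = 5 − 6·96 + 3·(-630) = -2461
Policy A (U − 20, H := 39):
  R = 96
  U = 71 − 20 = 51
  H = 39
  K = 5 − 6·96 + 3·39 = -454
Change in K: -454 − (-2461) = 2007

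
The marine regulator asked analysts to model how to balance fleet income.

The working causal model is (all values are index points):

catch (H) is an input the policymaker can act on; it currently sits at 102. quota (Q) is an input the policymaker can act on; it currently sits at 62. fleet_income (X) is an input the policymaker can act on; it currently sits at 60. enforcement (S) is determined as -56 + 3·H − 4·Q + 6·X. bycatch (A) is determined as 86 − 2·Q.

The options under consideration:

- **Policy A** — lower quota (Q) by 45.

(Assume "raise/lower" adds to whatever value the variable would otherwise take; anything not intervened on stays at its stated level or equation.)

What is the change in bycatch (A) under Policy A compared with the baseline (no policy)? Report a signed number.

90

Baseline:
  Q = 62
  A = 86 − 2·62 = -38
Policy A (Q − 45):
  Q = 62 − 45 = 17
  A = 86 − 2·17 = 52
Change in A: 52 − (-38) = 90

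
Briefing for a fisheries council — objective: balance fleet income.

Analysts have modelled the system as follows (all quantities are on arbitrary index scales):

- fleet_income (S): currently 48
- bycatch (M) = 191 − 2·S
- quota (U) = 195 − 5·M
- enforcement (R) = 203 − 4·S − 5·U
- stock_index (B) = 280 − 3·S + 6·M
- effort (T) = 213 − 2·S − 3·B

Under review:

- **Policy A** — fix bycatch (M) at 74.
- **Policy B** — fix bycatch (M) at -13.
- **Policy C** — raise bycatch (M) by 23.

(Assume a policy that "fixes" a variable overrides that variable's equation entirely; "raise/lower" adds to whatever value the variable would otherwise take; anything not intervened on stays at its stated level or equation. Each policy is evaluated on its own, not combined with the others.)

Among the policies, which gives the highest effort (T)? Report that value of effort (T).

Policy A (M := 74):
  S = 48
  M = 74
  B = 280 − 3·48 + 6·74 = 580
  T = 213 − 2·48 − 3·580 = -1623
Policy B (M := -13):
  S = 48
  M = -13
  B = 280 − 3·48 + 6·(-13) = 58
  T = 213 − 2·48 − 3·58 = -57
Policy C (M + 23):
  S = 48
  M = 191 − 2·48 (+23 from intervention) = 118
  B = 280 − 3·48 + 6·118 = 844
  T = 213 − 2·48 − 3·844 = -2415
Comparing — Policy A: T=-1623, Policy B: T=-57, Policy C: T=-2415. Highest is -57 (Policy B).

-57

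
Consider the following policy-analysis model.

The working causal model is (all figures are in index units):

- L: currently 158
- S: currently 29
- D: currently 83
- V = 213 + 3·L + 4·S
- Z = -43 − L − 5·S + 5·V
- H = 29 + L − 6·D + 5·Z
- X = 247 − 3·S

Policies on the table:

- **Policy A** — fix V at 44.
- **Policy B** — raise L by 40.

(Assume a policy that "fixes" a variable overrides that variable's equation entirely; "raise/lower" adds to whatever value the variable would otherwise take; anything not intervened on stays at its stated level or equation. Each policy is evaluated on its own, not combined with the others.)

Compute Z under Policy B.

4229

Policy B (L + 40):
  L = 158 + 40 = 198
  S = 29
  V = 213 + 3·198 + 4·29 = 923
  Z = -43 − 198 − 5·29 + 5·923 = 4229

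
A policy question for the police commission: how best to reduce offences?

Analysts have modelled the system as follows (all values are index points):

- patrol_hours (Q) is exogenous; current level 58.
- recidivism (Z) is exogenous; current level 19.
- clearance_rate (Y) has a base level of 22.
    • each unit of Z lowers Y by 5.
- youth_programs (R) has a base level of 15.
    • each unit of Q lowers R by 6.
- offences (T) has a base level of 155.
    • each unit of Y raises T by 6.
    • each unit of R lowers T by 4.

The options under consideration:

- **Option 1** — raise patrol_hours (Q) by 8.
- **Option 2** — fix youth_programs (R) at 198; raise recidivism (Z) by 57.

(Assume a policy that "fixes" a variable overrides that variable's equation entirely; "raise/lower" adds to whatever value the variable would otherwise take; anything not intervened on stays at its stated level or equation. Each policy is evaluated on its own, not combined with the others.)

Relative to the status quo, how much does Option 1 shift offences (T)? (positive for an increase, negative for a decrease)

192

Baseline:
  Q = 58
  Z = 19
  Y = 22 − 5·19 = -73
  R = 15 − 6·58 = -333
  T = 155 + 6·(-73) − 4·(-333) = 1049
Option 1 (Q + 8):
  Q = 58 + 8 = 66
  Z = 19
  Y = 22 − 5·19 = -73
  R = 15 − 6·66 = -381
  T = 155 + 6·(-73) − 4·(-381) = 1241
Change in T: 1241 − 1049 = 192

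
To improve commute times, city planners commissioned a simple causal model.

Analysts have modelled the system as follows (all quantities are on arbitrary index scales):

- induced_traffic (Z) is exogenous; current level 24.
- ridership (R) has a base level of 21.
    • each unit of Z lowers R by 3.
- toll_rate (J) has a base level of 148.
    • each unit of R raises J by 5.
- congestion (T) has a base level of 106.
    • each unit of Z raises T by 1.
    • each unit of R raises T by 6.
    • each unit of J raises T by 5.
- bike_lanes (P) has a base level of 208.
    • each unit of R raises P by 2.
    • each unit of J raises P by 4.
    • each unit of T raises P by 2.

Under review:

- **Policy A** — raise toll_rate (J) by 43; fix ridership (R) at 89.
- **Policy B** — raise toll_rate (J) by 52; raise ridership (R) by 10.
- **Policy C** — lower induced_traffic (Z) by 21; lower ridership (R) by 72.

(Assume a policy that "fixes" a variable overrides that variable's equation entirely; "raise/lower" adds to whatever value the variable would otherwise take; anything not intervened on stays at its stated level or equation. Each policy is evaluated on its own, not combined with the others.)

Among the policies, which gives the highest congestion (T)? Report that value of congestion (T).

Policy A (J + 43, R := 89):
  Z = 24
  R = 89
  J = 148 + 5·89 (+43 from intervention) = 636
  T = 106 + 24 + 6·89 + 5·636 = 3844
Policy B (J + 52, R + 10):
  Z = 24
  R = 21 − 3·24 (+10 from intervention) = -41
  J = 148 + 5·(-41) (+52 from intervention) = -5
  T = 106 + 24 + 6·(-41) + 5·(-5) = -141
Policy C (Z − 21, R − 72):
  Z = 24 − 21 = 3
  R = 21 − 3·3 (−72 from intervention) = -60
  J = 148 + 5·(-60) = -152
  T = 106 + 3 + 6·(-60) + 5·(-152) = -1011
Comparing — Policy A: T=3844, Policy B: T=-141, Policy C: T=-1011. Highest is 3844 (Policy A).

3844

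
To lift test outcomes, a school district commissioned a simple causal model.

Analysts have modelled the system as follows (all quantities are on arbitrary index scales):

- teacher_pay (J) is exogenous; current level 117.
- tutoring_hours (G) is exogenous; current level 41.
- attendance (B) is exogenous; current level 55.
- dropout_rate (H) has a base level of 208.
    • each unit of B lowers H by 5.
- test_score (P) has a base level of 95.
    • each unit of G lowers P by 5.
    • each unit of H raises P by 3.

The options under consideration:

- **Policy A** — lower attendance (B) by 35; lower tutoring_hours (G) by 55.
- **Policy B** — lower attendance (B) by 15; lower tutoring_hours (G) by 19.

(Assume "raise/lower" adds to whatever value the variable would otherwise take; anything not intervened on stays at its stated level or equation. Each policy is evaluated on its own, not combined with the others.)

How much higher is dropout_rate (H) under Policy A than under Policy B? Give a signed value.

Policy A (B − 35, G − 55):
  B = 55 − 35 = 20
  H = 208 − 5·20 = 108
Policy B (B − 15, G − 19):
  B = 55 − 15 = 40
  H = 208 − 5·40 = 8
H: 108 − 8 = 100

100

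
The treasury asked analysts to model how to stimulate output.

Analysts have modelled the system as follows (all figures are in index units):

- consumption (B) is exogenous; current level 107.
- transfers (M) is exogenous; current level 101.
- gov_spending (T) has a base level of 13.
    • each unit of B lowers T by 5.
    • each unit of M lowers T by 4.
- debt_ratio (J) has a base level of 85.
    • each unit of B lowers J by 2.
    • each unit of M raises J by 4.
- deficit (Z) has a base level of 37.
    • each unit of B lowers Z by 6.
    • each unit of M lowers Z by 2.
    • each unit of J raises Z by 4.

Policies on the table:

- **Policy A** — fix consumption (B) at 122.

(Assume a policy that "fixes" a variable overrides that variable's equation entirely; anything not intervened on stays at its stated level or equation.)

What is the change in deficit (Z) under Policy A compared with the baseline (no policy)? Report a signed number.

-210

Baseline:
  B = 107
  M = 101
  J = 85 − 2·107 + 4·101 = 275
  Z = 37 − 6·107 − 2·101 + 4·275 = 293
Policy A (B := 122):
  B = 122
  M = 101
  J = 85 − 2·122 + 4·101 = 245
  Z = 37 − 6·122 − 2·101 + 4·245 = 83
Change in Z: 83 − 293 = -210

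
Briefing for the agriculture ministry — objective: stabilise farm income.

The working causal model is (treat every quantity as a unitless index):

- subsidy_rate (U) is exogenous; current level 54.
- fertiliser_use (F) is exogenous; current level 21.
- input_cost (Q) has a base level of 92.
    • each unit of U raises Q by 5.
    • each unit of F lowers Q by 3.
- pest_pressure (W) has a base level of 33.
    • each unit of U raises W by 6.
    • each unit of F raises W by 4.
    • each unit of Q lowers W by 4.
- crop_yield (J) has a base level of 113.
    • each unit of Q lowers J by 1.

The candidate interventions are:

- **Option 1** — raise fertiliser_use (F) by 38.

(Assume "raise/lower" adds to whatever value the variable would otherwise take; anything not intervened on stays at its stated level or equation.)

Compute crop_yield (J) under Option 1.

Option 1 (F + 38):
  U = 54
  F = 21 + 38 = 59
  Q = 92 + 5·54 − 3·59 = 185
  J = 113 − 185 = -72

-72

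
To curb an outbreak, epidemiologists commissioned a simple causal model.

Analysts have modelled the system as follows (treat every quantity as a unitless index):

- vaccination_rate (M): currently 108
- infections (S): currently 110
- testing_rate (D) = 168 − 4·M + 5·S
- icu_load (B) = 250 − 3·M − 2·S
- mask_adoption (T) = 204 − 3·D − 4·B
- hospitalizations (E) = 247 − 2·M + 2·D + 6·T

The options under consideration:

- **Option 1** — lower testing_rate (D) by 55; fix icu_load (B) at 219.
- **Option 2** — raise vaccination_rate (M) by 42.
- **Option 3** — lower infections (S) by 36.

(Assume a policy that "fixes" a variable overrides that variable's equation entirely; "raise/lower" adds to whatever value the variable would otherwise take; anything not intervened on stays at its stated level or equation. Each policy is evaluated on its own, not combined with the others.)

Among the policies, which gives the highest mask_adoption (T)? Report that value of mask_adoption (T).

Option 1 (D − 55, B := 219):
  M = 108
  S = 110
  D = 168 − 4·108 + 5·110 (−55 from intervention) = 231
  B = 219
  T = 204 − 3·231 − 4·219 = -1365
Option 2 (M + 42):
  M = 108 + 42 = 150
  S = 110
  D = 168 − 4·150 + 5·110 = 118
  B = 250 − 3·150 − 2·110 = -420
  T = 204 − 3·118 − 4·(-420) = 1530
Option 3 (S − 36):
  M = 108
  S = 110 − 36 = 74
  D = 168 − 4·108 + 5·74 = 106
  B = 250 − 3·108 − 2·74 = -222
  T = 204 − 3·106 − 4·(-222) = 774
Comparing — Option 1: T=-1365, Option 2: T=1530, Option 3: T=774. Highest is 1530 (Option 2).

1530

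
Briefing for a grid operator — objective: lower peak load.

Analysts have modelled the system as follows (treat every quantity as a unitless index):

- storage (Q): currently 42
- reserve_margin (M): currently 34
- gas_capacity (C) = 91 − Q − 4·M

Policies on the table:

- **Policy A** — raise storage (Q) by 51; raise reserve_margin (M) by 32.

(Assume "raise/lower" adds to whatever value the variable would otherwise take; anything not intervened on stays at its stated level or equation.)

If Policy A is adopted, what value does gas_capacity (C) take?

Policy A (Q + 51, M + 32):
  Q = 42 + 51 = 93
  M = 34 + 32 = 66
  C = 91 − 93 − 4·66 = -266

-266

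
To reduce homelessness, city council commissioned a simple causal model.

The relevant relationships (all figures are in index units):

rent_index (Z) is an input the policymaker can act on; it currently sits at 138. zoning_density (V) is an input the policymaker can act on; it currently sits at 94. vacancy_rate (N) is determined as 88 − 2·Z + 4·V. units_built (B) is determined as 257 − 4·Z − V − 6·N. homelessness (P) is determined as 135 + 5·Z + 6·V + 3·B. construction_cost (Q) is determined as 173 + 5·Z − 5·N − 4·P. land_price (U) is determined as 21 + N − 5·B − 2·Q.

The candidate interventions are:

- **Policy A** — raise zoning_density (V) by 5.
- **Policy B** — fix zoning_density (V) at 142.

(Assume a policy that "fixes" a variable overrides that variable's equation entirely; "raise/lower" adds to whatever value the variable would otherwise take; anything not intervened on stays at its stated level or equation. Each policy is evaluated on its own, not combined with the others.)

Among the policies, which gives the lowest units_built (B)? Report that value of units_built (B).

Policy A (V + 5):
  Z = 138
  V = 94 + 5 = 99
  N = 88 − 2·138 + 4·99 = 208
  B = 257 − 4·138 − 99 − 6·208 = -1642
Policy B (V := 142):
  Z = 138
  V = 142
  N = 88 − 2·138 + 4·142 = 380
  B = 257 − 4·138 − 142 − 6·380 = -2717
Comparing — Policy A: B=-1642, Policy B: B=-2717. Lowest is -2717 (Policy B).

-2717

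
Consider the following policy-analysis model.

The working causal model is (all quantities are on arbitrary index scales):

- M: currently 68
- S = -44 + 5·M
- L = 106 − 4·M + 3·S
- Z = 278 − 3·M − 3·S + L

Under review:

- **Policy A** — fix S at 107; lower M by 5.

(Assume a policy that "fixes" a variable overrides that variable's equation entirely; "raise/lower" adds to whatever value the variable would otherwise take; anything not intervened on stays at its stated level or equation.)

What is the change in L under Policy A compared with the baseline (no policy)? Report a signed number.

Baseline:
  M = 68
  S = -44 + 5·68 = 296
  L = 106 − 4·68 + 3·296 = 722
Policy A (S := 107, M − 5):
  M = 68 − 5 = 63
  S = 107
  L = 106 − 4·63 + 3·107 = 175
Change in L: 175 − 722 = -547

-547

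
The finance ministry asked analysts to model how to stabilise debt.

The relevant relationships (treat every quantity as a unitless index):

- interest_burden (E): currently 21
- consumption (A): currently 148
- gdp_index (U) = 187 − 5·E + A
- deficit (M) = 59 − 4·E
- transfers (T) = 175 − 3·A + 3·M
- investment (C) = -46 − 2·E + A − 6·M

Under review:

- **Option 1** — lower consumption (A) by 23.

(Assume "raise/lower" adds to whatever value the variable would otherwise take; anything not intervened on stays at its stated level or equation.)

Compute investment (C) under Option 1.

187

Option 1 (A − 23):
  E = 21
  A = 148 − 23 = 125
  M = 59 − 4·21 = -25
  C = -46 − 2·21 + 125 − 6·(-25) = 187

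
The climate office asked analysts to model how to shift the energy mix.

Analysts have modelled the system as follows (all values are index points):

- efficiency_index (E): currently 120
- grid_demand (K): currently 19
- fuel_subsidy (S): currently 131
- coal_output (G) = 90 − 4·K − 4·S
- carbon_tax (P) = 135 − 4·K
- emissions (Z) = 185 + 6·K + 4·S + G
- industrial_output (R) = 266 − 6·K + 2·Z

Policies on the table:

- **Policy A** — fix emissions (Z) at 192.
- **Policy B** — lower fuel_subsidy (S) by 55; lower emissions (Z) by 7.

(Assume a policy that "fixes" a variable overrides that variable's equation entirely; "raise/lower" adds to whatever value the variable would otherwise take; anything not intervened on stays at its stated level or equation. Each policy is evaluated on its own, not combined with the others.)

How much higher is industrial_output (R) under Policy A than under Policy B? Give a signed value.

Policy A (Z := 192):
  K = 19
  S = 131
  G = 90 − 4·19 − 4·131 = -510
  Z = 192
  R = 266 − 6·19 + 2·192 = 536
Policy B (S − 55, Z − 7):
  K = 19
  S = 131 − 55 = 76
  G = 90 − 4·19 − 4·76 = -290
  Z = 185 + 6·19 + 4·76 + (-290) (−7 from intervention) = 306
  R = 266 − 6·19 + 2·306 = 764
R: 536 − 764 = -228

-228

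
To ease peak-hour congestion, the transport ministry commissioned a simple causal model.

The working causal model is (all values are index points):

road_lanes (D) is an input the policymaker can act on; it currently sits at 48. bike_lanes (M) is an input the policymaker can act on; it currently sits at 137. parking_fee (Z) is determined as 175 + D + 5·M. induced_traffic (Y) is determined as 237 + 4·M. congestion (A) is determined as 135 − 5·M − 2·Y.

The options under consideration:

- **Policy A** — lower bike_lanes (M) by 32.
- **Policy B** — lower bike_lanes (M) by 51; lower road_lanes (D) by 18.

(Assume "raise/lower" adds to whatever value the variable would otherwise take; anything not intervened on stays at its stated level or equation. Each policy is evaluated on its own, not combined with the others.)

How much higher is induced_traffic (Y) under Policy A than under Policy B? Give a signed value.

Policy A (M − 32):
  M = 137 − 32 = 105
  Y = 237 + 4·105 = 657
Policy B (M − 51, D − 18):
  M = 137 − 51 = 86
  Y = 237 + 4·86 = 581
Y: 657 − 581 = 76

76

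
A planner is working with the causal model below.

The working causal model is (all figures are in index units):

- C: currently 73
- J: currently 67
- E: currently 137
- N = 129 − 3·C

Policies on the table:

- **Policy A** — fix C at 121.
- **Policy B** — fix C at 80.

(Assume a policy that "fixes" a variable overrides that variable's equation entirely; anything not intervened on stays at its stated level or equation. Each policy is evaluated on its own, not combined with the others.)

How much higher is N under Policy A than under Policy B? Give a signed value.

-123

Policy A (C := 121):
  C = 121
  N = 129 − 3·121 = -234
Policy B (C := 80):
  C = 80
  N = 129 − 3·80 = -111
N: -234 − (-111) = -123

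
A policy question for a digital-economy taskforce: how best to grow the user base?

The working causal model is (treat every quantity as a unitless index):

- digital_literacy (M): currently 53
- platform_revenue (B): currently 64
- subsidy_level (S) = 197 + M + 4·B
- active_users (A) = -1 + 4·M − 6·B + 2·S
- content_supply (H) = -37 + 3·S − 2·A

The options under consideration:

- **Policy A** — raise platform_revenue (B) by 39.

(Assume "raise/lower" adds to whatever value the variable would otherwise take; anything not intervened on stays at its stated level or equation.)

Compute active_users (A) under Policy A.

917

Policy A (B + 39):
  M = 53
  B = 64 + 39 = 103
  S = 197 + 53 + 4·103 = 662
  A = -1 + 4·53 − 6·103 + 2·662 = 917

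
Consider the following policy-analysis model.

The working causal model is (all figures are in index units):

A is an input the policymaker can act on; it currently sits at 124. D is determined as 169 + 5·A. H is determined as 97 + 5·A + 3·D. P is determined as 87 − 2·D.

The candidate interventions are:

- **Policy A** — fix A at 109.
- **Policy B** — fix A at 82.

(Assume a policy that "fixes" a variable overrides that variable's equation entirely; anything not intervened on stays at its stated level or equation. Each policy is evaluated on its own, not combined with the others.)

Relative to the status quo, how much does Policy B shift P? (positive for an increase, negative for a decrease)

Baseline:
  A = 124
  D = 169 + 5·124 = 789
  P = 87 − 2·789 = -1491
Policy B (A := 82):
  A = 82
  D = 169 + 5·82 = 579
  P = 87 − 2·579 = -1071
Change in P: -1071 − (-1491) = 420

420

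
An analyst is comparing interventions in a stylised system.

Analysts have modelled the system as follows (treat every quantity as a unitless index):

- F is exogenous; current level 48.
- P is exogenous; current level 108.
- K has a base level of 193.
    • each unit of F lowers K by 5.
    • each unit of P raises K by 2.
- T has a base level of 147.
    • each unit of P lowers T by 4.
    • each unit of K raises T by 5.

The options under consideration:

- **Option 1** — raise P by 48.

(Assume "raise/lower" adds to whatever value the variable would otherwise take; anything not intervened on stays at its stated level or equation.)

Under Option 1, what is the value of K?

Option 1 (P + 48):
  F = 48
  P = 108 + 48 = 156
  K = 193 − 5·48 + 2·156 = 265

265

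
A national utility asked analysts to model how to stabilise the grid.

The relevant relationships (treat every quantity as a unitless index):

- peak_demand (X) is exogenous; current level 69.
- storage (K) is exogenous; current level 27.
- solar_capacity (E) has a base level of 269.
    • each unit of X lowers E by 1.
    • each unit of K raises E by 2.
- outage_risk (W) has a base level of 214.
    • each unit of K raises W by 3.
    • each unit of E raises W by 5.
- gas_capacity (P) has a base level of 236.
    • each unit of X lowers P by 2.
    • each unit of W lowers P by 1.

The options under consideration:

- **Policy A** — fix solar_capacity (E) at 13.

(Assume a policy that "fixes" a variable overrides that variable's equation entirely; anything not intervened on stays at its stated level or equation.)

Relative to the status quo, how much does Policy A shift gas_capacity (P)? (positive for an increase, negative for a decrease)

1205

Baseline:
  X = 69
  K = 27
  E = 269 − 69 + 2·27 = 254
  W = 214 + 3·27 + 5·254 = 1565
  P = 236 − 2·69 − 1565 = -1467
Policy A (E := 13):
  X = 69
  K = 27
  E = 13
  W = 214 + 3·27 + 5·13 = 360
  P = 236 − 2·69 − 360 = -262
Change in P: -262 − (-1467) = 1205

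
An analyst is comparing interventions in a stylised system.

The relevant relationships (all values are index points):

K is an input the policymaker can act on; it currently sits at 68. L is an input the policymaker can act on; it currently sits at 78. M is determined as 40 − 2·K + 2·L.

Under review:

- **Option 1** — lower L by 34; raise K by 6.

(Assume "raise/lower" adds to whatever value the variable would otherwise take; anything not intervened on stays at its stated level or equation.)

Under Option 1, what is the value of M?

-20

Option 1 (L − 34, K + 6):
  K = 68 + 6 = 74
  L = 78 − 34 = 44
  M = 40 − 2·74 + 2·44 = -20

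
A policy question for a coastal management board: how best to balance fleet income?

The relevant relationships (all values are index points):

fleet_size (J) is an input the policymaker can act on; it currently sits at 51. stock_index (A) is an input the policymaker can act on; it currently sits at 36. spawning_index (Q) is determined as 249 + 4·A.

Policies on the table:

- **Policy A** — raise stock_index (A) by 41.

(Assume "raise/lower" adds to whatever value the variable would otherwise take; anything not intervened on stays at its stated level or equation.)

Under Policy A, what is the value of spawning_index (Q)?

557

Policy A (A + 41):
  A = 36 + 41 = 77
  Q = 249 + 4·77 = 557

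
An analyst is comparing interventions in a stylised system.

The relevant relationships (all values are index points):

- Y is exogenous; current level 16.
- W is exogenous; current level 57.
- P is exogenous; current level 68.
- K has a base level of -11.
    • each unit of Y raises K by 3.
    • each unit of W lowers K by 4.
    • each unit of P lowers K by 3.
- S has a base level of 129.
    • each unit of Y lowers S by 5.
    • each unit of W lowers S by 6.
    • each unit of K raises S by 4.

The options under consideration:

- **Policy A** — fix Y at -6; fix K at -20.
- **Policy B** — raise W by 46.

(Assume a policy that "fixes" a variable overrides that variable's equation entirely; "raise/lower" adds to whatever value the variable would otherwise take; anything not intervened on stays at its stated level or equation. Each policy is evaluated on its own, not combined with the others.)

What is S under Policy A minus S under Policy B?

Policy A (Y := -6, K := -20):
  Y = -6
  W = 57
  P = 68
  K = -20
  S = 129 − 5·(-6) − 6·57 + 4·(-20) = -263
Policy B (W + 46):
  Y = 16
  W = 57 + 46 = 103
  P = 68
  K = -11 + 3·16 − 4·103 − 3·68 = -579
  S = 129 − 5·16 − 6·103 + 4·(-579) = -2885
S: -263 − (-2885) = 2622

2622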